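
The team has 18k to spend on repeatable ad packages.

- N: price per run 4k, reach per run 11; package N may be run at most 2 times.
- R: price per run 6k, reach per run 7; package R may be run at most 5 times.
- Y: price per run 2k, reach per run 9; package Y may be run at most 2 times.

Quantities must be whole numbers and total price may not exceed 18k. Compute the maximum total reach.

Take 2×N, 1×R, and 2×Y: price 18 ≤ 18, reach 2·11 + 1·7 + 2·9 = 47.
Y has the best ratio (9/2) and is taken to its limit of 2; remaining capacity is filled optimally with the others.

47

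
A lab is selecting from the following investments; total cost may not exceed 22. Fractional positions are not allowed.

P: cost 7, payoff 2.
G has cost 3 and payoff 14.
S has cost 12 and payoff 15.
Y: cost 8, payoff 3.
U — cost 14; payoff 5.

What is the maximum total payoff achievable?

Take P, G, and S: cost 7 + 3 + 12 = 22 ≤ 22, payoff 2 + 14 + 15 = 31.
No other feasible combination does better.

31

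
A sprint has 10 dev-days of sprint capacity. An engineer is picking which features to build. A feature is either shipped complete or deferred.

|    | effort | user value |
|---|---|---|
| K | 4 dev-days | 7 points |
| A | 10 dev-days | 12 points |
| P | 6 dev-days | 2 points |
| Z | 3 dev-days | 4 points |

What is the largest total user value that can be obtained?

This is a 0-1 knapsack instance.
Allowing fractional choices, the relaxed optimum would be about 14.6, but features are indivisible.
K + Z: effort 4 + 3 = 7 ≤ 10, user value 7 + 4 = 11.
A: effort 10 ≤ 10, user value 12.
Best is A with total user value 12.

12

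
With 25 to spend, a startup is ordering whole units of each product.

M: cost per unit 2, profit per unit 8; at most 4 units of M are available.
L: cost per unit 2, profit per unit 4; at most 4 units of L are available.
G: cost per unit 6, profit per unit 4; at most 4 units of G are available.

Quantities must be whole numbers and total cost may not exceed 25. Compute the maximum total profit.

52

This is a bounded integer knapsack.
4×M, 2×L, and 2×G: cost 24 ≤ 25, profit 4·8 + 2·4 + 2·4 = 48.
4×M, 4×L, and 1×G: cost 22 ≤ 25, profit 4·8 + 4·4 + 1·4 = 52.
Best is 52.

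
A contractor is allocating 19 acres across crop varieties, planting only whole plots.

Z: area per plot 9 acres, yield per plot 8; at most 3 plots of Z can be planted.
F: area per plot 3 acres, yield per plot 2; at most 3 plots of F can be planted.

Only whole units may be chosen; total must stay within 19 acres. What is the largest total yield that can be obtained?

This is a bounded integer knapsack.
2×Z: area 18 ≤ 19, yield 2·8 = 16.
1×Z and 3×F: area 18 ≤ 19, yield 1·8 + 3·2 = 14.
Best is 16.

16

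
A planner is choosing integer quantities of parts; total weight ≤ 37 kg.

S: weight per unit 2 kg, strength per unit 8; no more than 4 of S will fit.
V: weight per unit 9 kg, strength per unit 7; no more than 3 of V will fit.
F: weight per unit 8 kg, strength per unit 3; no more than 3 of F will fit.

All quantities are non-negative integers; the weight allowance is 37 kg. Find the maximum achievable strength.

53

S has the best ratio (8/2); taking only S gives at most 4×8 = 32 (stopped by the supply cap of 4).
Mixing does better — 4×S and 3×V: weight 35 ≤ 37, strength 4·8 + 3·7 = 53.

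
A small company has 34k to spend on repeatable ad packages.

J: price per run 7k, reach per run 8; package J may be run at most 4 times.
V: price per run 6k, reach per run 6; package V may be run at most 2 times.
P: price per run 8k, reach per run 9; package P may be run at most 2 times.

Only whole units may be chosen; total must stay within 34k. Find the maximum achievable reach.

38

Take 4×J and 1×V: price 34 ≤ 34, reach 4·8 + 1·6 = 38.
J has the best ratio (8/7) and is taken to its limit of 4; remaining capacity is filled optimally with the others.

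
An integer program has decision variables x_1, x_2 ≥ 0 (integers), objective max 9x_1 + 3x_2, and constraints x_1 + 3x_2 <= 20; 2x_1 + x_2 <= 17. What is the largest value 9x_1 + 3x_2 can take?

75

The continuous relaxation peaks at (8.5, 0) with value 76.50; rounding to a feasible lattice point costs some objective.
(x_1,x_2)=(8,1): 1·8+3·1=11≤20, 2·8+1·1=17≤17, objective 75.
(x_1,x_2)=(8,0): 1·8+3·0=8≤20, 2·8+1·0=16≤17, objective 72.
No feasible integer point exceeds 75.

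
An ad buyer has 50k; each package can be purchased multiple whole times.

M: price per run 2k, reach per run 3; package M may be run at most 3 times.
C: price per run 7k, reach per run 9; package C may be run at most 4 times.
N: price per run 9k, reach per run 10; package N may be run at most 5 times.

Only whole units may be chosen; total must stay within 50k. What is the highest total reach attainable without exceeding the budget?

Take 2×M, 4×C, and 2×N: price 50 ≤ 50, reach 2·3 + 4·9 + 2·10 = 62.
No other integer combination yields more.

62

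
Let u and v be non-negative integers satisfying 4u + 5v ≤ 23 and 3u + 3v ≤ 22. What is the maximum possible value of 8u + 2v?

Relaxing integrality, the LP optimum is 46.00 at (u,v) = (5.75, 0), which is not an integer point.
(u,v)=(5,0): 4·5+5·0=20≤23, 3·5+3·0=15≤22, objective 40.
(u,v)=(4,1): 4·4+5·1=21≤23, 3·4+3·1=15≤22, objective 34.
(u,v)=(4,0): 4·4+5·0=16≤23, 3·4+3·0=12≤22, objective 32.
The best lattice point is (5,0), giving 40.

40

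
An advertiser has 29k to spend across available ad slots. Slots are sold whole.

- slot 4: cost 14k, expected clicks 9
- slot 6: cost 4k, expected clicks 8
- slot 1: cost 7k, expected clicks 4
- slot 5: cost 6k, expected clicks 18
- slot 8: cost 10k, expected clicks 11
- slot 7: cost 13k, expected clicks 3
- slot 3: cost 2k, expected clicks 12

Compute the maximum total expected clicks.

53

Take slot 6, slot 1, slot 5, slot 8, and slot 3: cost 4 + 7 + 6 + 10 + 2 = 29 ≤ 29, expected clicks 8 + 4 + 18 + 11 + 12 = 53.
No other feasible combination does better.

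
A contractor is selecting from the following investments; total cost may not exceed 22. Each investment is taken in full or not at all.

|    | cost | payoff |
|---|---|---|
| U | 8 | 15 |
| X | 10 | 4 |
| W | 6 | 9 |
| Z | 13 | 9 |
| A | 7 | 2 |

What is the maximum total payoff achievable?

26

Take U, W, and A: cost 8 + 6 + 7 = 21 ≤ 22, payoff 15 + 9 + 2 = 26.
No other feasible combination does better.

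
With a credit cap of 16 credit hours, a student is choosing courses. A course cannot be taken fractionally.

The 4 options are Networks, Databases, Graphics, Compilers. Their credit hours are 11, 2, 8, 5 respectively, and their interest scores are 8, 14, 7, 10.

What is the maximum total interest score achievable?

Allowing fractional choices, the relaxed optimum would be about 31.7, but courses are indivisible.
Databases + Compilers: credit hours 2 + 5 = 7 ≤ 16, interest score 14 + 10 = 24.
Databases + Graphics + Compilers: credit hours 2 + 8 + 5 = 15 ≤ 16, interest score 14 + 7 + 10 = 31.
Best is Databases, Graphics, and Compilers with total interest score 31.

31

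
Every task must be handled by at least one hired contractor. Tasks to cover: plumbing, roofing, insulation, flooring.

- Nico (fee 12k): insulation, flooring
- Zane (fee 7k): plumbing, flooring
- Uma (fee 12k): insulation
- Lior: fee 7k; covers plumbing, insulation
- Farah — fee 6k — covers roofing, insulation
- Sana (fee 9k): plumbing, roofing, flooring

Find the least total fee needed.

13

Choose Zane and Farah: together they cover plumbing, roofing, insulation, flooring — every task.
Total fee: 7 + 6 = 13.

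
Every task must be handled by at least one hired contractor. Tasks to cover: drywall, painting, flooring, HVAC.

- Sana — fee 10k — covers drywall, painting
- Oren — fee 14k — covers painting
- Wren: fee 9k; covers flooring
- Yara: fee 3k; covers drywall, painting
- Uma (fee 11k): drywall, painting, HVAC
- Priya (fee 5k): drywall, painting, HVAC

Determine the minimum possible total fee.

This is an integer covering problem.
The greedy cost-per-new-task heuristic would pick Yara, Priya, and Wren for 17, but a cheaper cover exists.
Choose Wren and Priya: together they cover drywall, painting, flooring, HVAC — every task.
Total fee: 9 + 5 = 14.
No cover costs less than 14.

14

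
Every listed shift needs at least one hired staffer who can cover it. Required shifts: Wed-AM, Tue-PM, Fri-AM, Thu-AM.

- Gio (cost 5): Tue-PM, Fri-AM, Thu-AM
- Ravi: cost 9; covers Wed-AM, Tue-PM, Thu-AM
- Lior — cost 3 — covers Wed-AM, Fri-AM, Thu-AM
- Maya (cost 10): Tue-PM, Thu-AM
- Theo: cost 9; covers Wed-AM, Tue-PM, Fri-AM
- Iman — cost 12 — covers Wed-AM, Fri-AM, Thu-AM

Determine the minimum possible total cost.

Choose Gio and Lior: together they cover Wed-AM, Tue-PM, Fri-AM, Thu-AM — every shift.
Total cost: 5 + 3 = 8.
No cover costs less than 8.

8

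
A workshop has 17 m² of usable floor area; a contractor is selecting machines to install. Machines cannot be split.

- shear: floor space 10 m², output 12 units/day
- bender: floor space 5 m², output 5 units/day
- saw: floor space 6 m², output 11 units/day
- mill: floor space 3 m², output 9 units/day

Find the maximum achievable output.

25

Allowing fractional choices, the relaxed optimum would be about 29.6, but machines are indivisible.
shear + mill: floor space 10 + 3 = 13 ≤ 17, output 12 + 9 = 21.
shear + saw: floor space 10 + 6 = 16 ≤ 17, output 12 + 11 = 23.
bender + saw + mill: floor space 5 + 6 + 3 = 14 ≤ 17, output 5 + 11 + 9 = 25.
Best is bender, saw, and mill with total output 25.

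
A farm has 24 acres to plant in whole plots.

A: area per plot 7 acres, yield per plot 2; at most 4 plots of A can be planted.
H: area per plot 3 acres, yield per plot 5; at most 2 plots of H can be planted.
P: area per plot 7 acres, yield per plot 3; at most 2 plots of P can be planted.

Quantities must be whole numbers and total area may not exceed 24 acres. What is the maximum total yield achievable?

Take 2×H and 2×P: area 20 ≤ 24, yield 2·5 + 2·3 = 16.
H has the best ratio (5/3) and is taken to its limit of 2; remaining capacity is filled optimally with the others.

16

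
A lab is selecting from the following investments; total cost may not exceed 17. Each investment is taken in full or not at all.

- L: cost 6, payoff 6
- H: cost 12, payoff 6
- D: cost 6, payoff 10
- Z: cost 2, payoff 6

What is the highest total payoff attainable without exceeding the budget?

22

Allowing fractional choices, the relaxed optimum would be about 23.5, but investments are indivisible.
D + Z: cost 6 + 2 = 8 ≤ 17, payoff 10 + 6 = 16.
L + D + Z: cost 6 + 6 + 2 = 14 ≤ 17, payoff 6 + 10 + 6 = 22.
Best is L, D, and Z with total payoff 22.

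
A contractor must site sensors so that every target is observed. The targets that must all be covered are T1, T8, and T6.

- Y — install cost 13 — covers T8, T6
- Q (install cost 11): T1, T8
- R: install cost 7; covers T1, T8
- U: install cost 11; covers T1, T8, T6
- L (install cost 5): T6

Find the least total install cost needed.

11

The greedy cost-per-new-target heuristic would pick R and L for 12, but a cheaper cover exists.
U alone covers T1, T8, T6 — every target.
Total install cost: 11.
No cover costs less than 11.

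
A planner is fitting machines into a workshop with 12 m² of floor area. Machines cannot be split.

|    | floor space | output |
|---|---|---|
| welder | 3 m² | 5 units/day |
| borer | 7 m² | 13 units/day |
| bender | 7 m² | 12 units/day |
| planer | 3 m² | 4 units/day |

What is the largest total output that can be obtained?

18

Allowing fractional choices, the relaxed optimum would be about 21.6, but machines are indivisible.
welder + borer: floor space 3 + 7 = 10 ≤ 12, output 5 + 13 = 18.
borer + planer: floor space 7 + 3 = 10 ≤ 12, output 13 + 4 = 17.
welder + bender: floor space 3 + 7 = 10 ≤ 12, output 5 + 12 = 17.
Best is welder and borer with total output 18.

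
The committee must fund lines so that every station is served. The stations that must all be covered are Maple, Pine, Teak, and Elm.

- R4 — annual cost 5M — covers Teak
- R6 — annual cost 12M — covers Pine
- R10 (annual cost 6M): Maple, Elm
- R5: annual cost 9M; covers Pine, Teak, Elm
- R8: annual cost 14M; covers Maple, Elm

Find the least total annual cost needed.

Choose R10 and R5: together they cover Maple, Pine, Teak, Elm — every station.
Total annual cost: 6 + 9 = 15.

15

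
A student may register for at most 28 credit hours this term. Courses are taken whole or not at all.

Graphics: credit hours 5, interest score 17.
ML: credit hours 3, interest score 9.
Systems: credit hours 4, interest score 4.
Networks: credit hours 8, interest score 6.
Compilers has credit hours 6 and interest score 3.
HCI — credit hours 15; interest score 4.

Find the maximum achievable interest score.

39

Graphics + ML + Systems + Networks + Compilers: credit hours 5 + 3 + 4 + 8 + 6 = 26 ≤ 28, interest score 17 + 9 + 4 + 6 + 3 = 39.
Graphics + ML + Networks + Compilers: credit hours 5 + 3 + 8 + 6 = 22 ≤ 28, interest score 17 + 9 + 6 + 3 = 35.
Graphics + ML + Systems + Networks: credit hours 5 + 3 + 4 + 8 = 20 ≤ 28, interest score 17 + 9 + 4 + 6 = 36.
Best is Graphics, ML, Systems, Networks, and Compilers with total interest score 39.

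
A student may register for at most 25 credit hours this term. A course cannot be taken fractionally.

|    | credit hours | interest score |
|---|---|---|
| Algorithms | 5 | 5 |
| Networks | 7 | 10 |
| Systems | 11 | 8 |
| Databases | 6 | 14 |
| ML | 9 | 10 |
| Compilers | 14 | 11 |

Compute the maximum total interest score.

Algorithms + Databases + Compilers: credit hours 5 + 6 + 14 = 25 ≤ 25, interest score 5 + 14 + 11 = 30.
Networks + Databases + ML: credit hours 7 + 6 + 9 = 22 ≤ 25, interest score 10 + 14 + 10 = 34.
Networks + Systems + Databases: credit hours 7 + 11 + 6 = 24 ≤ 25, interest score 10 + 8 + 14 = 32.
Best is Networks, Databases, and ML with total interest score 34.

34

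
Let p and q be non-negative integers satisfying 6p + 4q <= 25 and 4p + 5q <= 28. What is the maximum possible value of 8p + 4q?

Relaxing integrality, the LP optimum is 33.33 at (p,q) = (4.17, 0), which is not an integer point.
(p,q)=(4,0): 6·4+4·0=24≤25, 4·4+5·0=16≤28, objective 32.
(p,q)=(3,1): 6·3+4·1=22≤25, 4·3+5·1=17≤28, objective 28.
(p,q)=(3,0): 6·3+4·0=18≤25, 4·3+5·0=12≤28, objective 24.
No feasible integer point exceeds 32.

32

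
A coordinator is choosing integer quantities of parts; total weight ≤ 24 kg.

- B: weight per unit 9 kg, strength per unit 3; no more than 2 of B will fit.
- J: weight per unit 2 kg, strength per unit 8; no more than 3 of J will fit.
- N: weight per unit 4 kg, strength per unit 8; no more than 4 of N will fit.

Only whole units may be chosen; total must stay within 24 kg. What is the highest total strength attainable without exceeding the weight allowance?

This is a bounded integer knapsack.
J has the best ratio (8/2); taking only J gives at most 3×8 = 24 (stopped by the supply cap of 3).
Mixing does better — 3×J and 4×N: weight 22 ≤ 24, strength 3·8 + 4·8 = 56.

56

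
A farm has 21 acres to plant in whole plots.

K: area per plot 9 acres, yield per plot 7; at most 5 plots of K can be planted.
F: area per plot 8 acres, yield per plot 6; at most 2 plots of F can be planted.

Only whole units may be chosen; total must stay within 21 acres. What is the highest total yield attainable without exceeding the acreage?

14

Take 2×K: area 18 ≤ 21, yield 2·7 = 14.
No other integer combination yields more.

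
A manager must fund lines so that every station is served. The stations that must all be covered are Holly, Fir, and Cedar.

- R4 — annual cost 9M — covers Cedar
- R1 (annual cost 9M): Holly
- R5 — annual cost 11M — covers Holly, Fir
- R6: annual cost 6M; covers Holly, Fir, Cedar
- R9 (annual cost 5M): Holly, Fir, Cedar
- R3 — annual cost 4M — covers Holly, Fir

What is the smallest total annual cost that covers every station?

This is a weighted set-cover instance.
R9 alone covers Holly, Fir, Cedar — every station.
Total annual cost: 5.
No cover costs less than 5.

5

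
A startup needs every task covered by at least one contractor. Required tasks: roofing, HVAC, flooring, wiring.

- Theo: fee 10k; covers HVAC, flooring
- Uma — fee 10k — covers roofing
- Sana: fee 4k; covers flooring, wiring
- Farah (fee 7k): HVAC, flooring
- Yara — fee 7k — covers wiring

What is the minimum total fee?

21

Choose Uma, Sana, and Farah: together they cover roofing, HVAC, flooring, wiring — every task.
Total fee: 10 + 4 + 7 = 21.
No cover costs less than 21.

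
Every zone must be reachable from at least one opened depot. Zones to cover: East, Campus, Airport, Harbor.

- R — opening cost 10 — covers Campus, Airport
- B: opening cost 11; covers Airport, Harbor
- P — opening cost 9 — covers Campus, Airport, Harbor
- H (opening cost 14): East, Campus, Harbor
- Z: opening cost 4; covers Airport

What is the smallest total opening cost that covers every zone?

The greedy cost-per-new-zone heuristic would pick P and H for 23, but a cheaper cover exists.
Choose H and Z: together they cover East, Campus, Airport, Harbor — every zone.
Total opening cost: 14 + 4 = 18.
No cover costs less than 18.

18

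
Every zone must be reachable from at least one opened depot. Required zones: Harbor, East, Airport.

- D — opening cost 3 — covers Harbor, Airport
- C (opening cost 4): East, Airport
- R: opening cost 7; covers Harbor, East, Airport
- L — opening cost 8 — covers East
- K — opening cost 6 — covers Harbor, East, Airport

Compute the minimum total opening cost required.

6

The greedy cost-per-new-zone heuristic would pick D and C for 7, but a cheaper cover exists.
K alone covers Harbor, East, Airport — every zone.
Total opening cost: 6.
No cover costs less than 6.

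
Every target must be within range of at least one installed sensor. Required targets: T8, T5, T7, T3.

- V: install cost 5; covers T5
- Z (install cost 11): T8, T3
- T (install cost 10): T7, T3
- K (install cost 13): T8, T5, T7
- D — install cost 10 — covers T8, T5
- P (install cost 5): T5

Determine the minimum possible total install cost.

20

Choose T and D: together they cover T8, T5, T7, T3 — every target.
Total install cost: 10 + 10 = 20.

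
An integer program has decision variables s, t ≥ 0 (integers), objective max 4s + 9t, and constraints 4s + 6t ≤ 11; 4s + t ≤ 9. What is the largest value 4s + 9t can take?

13

Relaxing integrality, the LP optimum is 16.50 at (s,t) = (0, 1.83), which is not an integer point.
(s,t)=(1,1) is feasible, giving 13.
(s,t)=(0,1) is feasible, giving 9.
(s,t)=(2,0) is feasible, giving 8.
No feasible integer point exceeds 13.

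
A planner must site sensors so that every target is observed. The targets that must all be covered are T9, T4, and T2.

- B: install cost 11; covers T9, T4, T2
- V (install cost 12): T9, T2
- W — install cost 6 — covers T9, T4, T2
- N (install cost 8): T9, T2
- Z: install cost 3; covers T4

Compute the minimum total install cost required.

6

This is a weighted set-cover instance.
W alone covers T9, T4, T2 — every target.
Total install cost: 6.
No cover costs less than 6.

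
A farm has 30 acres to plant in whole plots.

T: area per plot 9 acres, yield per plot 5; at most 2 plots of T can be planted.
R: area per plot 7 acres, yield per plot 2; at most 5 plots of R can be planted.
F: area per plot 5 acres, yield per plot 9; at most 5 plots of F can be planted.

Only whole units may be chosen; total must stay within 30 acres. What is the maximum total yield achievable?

Take 5×F: area 25 ≤ 30, yield 5·9 = 45.
F has the best ratio (9/5) and is taken to its limit of 5; remaining capacity is filled optimally with the others.

45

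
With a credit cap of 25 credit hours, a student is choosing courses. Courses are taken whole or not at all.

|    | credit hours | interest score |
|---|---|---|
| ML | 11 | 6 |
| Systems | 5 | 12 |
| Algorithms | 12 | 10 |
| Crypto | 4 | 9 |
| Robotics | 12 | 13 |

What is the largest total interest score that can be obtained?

Take Systems, Crypto, and Robotics: credit hours 5 + 4 + 12 = 21 ≤ 25, interest score 12 + 9 + 13 = 34.
No other feasible combination does better.

34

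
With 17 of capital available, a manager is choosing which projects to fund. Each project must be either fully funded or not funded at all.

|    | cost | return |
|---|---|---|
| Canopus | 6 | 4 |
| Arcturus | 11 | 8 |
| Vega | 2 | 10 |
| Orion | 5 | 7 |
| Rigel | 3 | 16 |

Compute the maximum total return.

This is an integer program with binary decision variables.
Allowing fractional choices, the relaxed optimum would be about 38.1, but projects are indivisible.
Canopus + Vega + Orion + Rigel: cost 6 + 2 + 5 + 3 = 16 ≤ 17, return 4 + 10 + 7 + 16 = 37.
Arcturus + Vega + Rigel: cost 11 + 2 + 3 = 16 ≤ 17, return 8 + 10 + 16 = 34.
Vega + Orion + Rigel: cost 2 + 5 + 3 = 10 ≤ 17, return 10 + 7 + 16 = 33.
Best is Canopus, Vega, Orion, and Rigel with total return 37.

37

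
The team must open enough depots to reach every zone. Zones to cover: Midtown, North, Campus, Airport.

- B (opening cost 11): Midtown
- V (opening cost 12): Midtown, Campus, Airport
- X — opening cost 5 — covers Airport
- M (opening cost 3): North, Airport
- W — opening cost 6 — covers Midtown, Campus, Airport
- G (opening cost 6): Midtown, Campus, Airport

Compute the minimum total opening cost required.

This is an integer covering problem.
Choose M and W: together they cover Midtown, North, Campus, Airport — every zone.
Total opening cost: 3 + 6 = 9.

9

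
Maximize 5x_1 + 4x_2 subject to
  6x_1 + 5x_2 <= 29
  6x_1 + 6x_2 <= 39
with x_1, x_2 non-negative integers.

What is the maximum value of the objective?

(x_1,x_2)=(4,1) is feasible, giving 24.
(x_1,x_2)=(3,2) is feasible, giving 23.
(x_1,x_2)=(4,0) is feasible, giving 20.
The best lattice point is (4,1), giving 24.

24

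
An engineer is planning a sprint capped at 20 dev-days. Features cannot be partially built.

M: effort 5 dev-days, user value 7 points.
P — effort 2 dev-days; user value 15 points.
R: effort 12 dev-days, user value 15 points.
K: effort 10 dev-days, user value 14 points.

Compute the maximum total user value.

37

This is an integer program with binary decision variables.
M + P + R: effort 5 + 2 + 12 = 19 ≤ 20, user value 7 + 15 + 15 = 37.
M + P + K: effort 5 + 2 + 10 = 17 ≤ 20, user value 7 + 15 + 14 = 36.
Best is M, P, and R with total user value 37.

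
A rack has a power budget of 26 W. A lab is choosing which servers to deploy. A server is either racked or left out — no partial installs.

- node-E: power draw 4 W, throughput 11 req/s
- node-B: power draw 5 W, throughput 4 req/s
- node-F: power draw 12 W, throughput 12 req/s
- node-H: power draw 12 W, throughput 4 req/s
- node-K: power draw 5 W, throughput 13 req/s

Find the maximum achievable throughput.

40

Take node-E, node-B, node-F, and node-K: power draw 4 + 5 + 12 + 5 = 26 ≤ 26, throughput 11 + 4 + 12 + 13 = 40.
No other feasible combination does better.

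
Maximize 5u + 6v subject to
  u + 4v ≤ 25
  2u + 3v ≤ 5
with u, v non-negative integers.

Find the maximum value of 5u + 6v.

11

(u,v)=(1,1) is feasible, giving 11.
(u,v)=(2,0) is feasible, giving 10.
(u,v)=(0,1) is feasible, giving 6.
No feasible integer point exceeds 11.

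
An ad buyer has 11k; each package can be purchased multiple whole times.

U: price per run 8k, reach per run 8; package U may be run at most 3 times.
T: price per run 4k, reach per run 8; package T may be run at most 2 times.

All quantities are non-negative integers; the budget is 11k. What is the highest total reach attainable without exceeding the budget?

T has the best ratio (8/4); taking only T gives at most 2×8 = 16 (stopped by the price limit).
Optimal: 2×T: price 8 ≤ 11, reach 2·8 = 16.

16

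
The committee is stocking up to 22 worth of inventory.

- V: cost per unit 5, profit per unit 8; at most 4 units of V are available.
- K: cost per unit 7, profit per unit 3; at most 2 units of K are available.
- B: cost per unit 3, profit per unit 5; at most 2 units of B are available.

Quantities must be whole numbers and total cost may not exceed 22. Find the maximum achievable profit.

34

B has the best ratio (5/3); taking only B gives at most 2×5 = 10 (stopped by the supply cap of 2).
Mixing does better — 3×V and 2×B: cost 21 ≤ 22, profit 3·8 + 2·5 = 34.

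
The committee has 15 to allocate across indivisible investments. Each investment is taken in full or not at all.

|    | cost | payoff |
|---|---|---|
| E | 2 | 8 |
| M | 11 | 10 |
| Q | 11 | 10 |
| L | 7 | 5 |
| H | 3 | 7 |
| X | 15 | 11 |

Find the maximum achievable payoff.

Take E, L, and H: cost 2 + 7 + 3 = 12 ≤ 15, payoff 8 + 5 + 7 = 20.
No other feasible combination does better.

20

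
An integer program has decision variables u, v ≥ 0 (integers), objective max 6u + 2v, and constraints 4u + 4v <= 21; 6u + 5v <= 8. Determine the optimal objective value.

(u,v)=(1,0) is feasible, giving 6.
(u,v)=(0,1) is feasible, giving 2.
Maximum is 6 at (u,v)=(1,0).

6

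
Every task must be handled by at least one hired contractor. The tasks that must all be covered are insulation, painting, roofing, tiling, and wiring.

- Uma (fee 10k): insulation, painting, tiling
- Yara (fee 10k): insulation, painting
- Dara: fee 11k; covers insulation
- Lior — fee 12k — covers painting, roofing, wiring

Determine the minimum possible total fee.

Choose Uma and Lior: together they cover insulation, painting, roofing, tiling, wiring — every task.
Total fee: 10 + 12 = 22.
No cover costs less than 22.

22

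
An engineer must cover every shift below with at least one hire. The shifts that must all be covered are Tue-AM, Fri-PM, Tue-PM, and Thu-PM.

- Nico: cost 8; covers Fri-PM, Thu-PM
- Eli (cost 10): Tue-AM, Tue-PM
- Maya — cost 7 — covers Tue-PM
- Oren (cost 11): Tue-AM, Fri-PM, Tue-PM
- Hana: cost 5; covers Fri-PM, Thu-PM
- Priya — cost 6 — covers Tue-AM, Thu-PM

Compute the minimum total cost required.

15

Choose Eli and Hana: together they cover Tue-AM, Fri-PM, Tue-PM, Thu-PM — every shift.
Total cost: 10 + 5 = 15.
No cover costs less than 15.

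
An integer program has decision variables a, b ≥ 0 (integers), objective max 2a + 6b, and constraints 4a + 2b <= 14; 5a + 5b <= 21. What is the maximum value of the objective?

24

Relaxing integrality, the LP optimum is 25.20 at (a,b) = (0, 4.2), which is not an integer point.
(a,b)=(0,4): 4·0+2·4=8≤14, 5·0+5·4=20≤21, objective 24.
(a,b)=(1,3): 4·1+2·3=10≤14, 5·1+5·3=20≤21, objective 20.
(a,b)=(0,3): 4·0+2·3=6≤14, 5·0+5·3=15≤21, objective 18.
The best lattice point is (0,4), giving 24.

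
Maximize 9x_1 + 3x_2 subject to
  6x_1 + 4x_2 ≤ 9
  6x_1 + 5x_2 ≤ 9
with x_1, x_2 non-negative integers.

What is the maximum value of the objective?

(x_1,x_2)=(1,0) is feasible, giving 9.
(x_1,x_2)=(0,1) is feasible, giving 3.
(x_1,x_2)=(0,0) is feasible, giving 0.
Maximum is 9 at (x_1,x_2)=(1,0).

9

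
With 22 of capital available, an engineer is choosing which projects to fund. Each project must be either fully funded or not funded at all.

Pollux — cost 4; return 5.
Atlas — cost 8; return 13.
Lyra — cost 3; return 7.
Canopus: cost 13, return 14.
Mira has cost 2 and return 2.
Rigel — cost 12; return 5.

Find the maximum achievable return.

28

Allowing fractional choices, the relaxed optimum would be about 32.5, but projects are indivisible.
Pollux + Atlas + Lyra + Mira: cost 4 + 8 + 3 + 2 = 17 ≤ 22, return 5 + 13 + 7 + 2 = 27.
Pollux + Lyra + Canopus + Mira: cost 4 + 3 + 13 + 2 = 22 ≤ 22, return 5 + 7 + 14 + 2 = 28.
Atlas + Canopus: cost 8 + 13 = 21 ≤ 22, return 13 + 14 = 27.
Best is Pollux, Lyra, Canopus, and Mira with total return 28.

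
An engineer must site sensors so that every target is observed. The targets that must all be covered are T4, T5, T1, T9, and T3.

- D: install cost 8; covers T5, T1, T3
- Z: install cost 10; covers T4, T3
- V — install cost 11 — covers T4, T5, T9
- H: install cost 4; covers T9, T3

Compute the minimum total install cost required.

The greedy cost-per-new-target heuristic would pick H, D, and Z for 22, but a cheaper cover exists.
Choose D and V: together they cover T4, T5, T1, T9, T3 — every target.
Total install cost: 8 + 11 = 19.
No cover costs less than 19.

19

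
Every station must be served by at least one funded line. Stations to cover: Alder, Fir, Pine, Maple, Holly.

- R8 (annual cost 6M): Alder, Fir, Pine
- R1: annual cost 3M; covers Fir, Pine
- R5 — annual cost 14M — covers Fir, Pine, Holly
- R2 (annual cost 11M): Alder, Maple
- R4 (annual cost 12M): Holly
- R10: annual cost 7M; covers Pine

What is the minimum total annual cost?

25

This is an integer covering problem.
Choose R5 and R2: together they cover Alder, Fir, Pine, Maple, Holly — every station.
Total annual cost: 14 + 11 = 25.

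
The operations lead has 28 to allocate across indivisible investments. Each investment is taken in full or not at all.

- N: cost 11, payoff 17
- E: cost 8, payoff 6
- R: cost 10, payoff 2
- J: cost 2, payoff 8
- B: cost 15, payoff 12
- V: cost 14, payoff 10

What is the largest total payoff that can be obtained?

This is an integer program with binary decision variables.
N + J + B: cost 11 + 2 + 15 = 28 ≤ 28, payoff 17 + 8 + 12 = 37.
N + J + V: cost 11 + 2 + 14 = 27 ≤ 28, payoff 17 + 8 + 10 = 35.
Best is N, J, and B with total payoff 37.

37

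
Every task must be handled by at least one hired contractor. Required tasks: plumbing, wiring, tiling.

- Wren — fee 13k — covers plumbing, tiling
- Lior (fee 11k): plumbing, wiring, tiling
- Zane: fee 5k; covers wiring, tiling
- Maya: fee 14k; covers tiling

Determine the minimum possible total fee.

Lior alone covers plumbing, wiring, tiling — every task.
Total fee: 11.

11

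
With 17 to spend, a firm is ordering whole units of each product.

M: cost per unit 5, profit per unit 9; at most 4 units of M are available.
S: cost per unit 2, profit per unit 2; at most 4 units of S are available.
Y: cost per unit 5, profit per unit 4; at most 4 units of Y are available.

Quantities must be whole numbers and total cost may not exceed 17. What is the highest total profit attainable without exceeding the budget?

3×M: cost 15 ≤ 17, profit 3·9 = 27.
3×M and 1×S: cost 17 ≤ 17, profit 3·9 + 1·2 = 29.
Best is 29.

29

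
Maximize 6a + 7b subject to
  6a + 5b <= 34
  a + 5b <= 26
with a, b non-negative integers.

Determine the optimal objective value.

41

(a,b)=(1,5) is feasible, giving 41.
(a,b)=(2,4) is feasible, giving 40.
(a,b)=(0,5) is feasible, giving 35.
(a,b)=(1,4) is feasible, giving 34.
The best lattice point is (1,5), giving 41.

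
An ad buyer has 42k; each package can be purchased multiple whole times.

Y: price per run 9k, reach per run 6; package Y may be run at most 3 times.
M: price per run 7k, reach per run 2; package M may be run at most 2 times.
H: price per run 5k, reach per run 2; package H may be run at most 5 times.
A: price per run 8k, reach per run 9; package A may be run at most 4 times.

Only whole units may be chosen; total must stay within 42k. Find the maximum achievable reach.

A has the best ratio (9/8); taking only A gives at most 4×9 = 36 (stopped by the supply cap of 4).
Mixing does better — 1×Y and 4×A: price 41 ≤ 42, reach 1·6 + 4·9 = 42.

42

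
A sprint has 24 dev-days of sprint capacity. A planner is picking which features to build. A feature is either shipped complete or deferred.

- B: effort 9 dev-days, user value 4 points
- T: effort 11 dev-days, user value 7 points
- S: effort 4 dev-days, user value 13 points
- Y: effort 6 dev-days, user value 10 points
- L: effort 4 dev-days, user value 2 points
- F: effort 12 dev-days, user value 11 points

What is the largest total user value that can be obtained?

Treat it as a binary knapsack problem.
S + Y + F: effort 4 + 6 + 12 = 22 ≤ 24, user value 13 + 10 + 11 = 34.
T + S + Y: effort 11 + 4 + 6 = 21 ≤ 24, user value 7 + 13 + 10 = 30.
Best is S, Y, and F with total user value 34.

34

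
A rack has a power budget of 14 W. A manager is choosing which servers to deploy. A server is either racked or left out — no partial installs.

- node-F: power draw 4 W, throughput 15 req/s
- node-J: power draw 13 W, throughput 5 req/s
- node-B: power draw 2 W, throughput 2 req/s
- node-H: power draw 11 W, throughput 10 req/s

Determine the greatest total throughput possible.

17

node-B + node-H: power draw 2 + 11 = 13 ≤ 14, throughput 2 + 10 = 12.
node-F: power draw 4 ≤ 14, throughput 15.
node-F + node-B: power draw 4 + 2 = 6 ≤ 14, throughput 15 + 2 = 17.
Best is node-F and node-B with total throughput 17.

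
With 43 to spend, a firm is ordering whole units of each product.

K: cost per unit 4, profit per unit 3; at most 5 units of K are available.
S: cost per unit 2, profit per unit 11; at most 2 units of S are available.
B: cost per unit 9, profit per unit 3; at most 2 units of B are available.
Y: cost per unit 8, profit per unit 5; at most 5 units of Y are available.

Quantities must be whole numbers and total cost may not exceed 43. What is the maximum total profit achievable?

47

Take 5×K, 2×S, and 2×Y: cost 40 ≤ 43, profit 5·3 + 2·11 + 2·5 = 47.
S has the best ratio (11/2) and is taken to its limit of 2; remaining capacity is filled optimally with the others.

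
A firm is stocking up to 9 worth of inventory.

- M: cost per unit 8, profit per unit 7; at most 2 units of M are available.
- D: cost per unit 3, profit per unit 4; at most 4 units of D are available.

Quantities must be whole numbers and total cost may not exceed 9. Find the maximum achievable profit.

12

Take 3×D: cost 9 ≤ 9, profit 3·4 = 12.
No other integer combination yields more.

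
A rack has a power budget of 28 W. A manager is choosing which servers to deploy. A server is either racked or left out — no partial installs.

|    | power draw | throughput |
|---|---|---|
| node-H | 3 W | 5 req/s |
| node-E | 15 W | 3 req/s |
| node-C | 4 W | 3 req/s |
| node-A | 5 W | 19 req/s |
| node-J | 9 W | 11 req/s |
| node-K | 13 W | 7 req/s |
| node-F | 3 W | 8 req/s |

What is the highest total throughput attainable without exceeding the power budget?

46

Take node-H, node-C, node-A, node-J, and node-F: power draw 3 + 4 + 5 + 9 + 3 = 24 ≤ 28, throughput 5 + 3 + 19 + 11 + 8 = 46.
No other feasible combination does better.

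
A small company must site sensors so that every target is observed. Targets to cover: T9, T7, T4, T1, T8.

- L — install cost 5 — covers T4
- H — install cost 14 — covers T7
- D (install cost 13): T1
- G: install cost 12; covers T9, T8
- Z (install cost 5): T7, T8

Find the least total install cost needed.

35

This is an integer covering problem.
Choose L, D, G, and Z: together they cover T9, T7, T4, T1, T8 — every target.
Total install cost: 5 + 13 + 12 + 5 = 35.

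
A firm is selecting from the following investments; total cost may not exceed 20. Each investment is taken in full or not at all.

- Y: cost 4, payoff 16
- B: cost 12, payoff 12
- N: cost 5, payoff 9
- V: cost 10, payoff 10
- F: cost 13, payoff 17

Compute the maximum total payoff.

Allowing fractional choices, the relaxed optimum would be about 39.4, but investments are indivisible.
Y + F: cost 4 + 13 = 17 ≤ 20, payoff 16 + 17 = 33.
Y + B: cost 4 + 12 = 16 ≤ 20, payoff 16 + 12 = 28.
Y + N + V: cost 4 + 5 + 10 = 19 ≤ 20, payoff 16 + 9 + 10 = 35.
Best is Y, N, and V with total payoff 35.

35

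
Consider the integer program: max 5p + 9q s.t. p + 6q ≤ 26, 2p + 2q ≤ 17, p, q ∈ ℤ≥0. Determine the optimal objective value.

(p,q)=(5,3): 1·5+6·3=23≤26, 2·5+2·3=16≤17, objective 52.
(p,q)=(6,2): 1·6+6·2=18≤26, 2·6+2·2=16≤17, objective 48.
(p,q)=(4,3): 1·4+6·3=22≤26, 2·4+2·3=14≤17, objective 47.
The best lattice point is (5,3), giving 52.

52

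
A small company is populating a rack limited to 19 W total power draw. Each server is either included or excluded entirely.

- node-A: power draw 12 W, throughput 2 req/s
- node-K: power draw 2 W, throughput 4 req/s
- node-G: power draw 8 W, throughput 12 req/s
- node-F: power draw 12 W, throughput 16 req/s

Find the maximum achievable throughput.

Take node-K and node-F: power draw 2 + 12 = 14 ≤ 19, throughput 4 + 16 = 20.
No other feasible combination does better.

20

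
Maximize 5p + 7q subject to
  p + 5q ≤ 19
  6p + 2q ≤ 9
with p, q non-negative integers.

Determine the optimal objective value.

21

Relaxing integrality, the LP optimum is 27.50 at (p,q) = (0.25, 3.75), which is not an integer point.
(p,q)=(0,3): 1·0+5·3=15≤19, 6·0+2·3=6≤9, objective 21.
(p,q)=(0,2): 1·0+5·2=10≤19, 6·0+2·2=4≤9, objective 14.
No feasible integer point exceeds 21.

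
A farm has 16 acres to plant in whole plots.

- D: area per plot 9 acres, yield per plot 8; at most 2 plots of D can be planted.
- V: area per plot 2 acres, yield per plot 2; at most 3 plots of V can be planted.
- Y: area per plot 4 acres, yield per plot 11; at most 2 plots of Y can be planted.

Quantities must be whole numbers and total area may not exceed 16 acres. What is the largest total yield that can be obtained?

This is a bounded integer knapsack.
Take 3×V and 2×Y: area 14 ≤ 16, yield 3·2 + 2·11 = 28.
Y has the best ratio (11/4) and is taken to its limit of 2; remaining capacity is filled optimally with the others.

28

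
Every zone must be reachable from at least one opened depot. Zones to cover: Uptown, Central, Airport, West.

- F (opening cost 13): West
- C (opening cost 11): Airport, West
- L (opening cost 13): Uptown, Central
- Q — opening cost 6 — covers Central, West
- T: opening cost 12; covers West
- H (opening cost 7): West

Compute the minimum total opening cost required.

This is an integer covering problem.
The greedy cost-per-new-zone heuristic would pick Q, C, and L for 30, but a cheaper cover exists.
Choose C and L: together they cover Uptown, Central, Airport, West — every zone.
Total opening cost: 11 + 13 = 24.
No cover costs less than 24.

24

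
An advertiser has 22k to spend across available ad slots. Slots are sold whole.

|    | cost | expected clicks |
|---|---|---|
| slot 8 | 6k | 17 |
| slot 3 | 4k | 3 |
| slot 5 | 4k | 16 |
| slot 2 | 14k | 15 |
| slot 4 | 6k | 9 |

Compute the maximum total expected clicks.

45

Take slot 8, slot 3, slot 5, and slot 4: cost 6 + 4 + 4 + 6 = 20 ≤ 22, expected clicks 17 + 3 + 16 + 9 = 45.
No other feasible combination does better.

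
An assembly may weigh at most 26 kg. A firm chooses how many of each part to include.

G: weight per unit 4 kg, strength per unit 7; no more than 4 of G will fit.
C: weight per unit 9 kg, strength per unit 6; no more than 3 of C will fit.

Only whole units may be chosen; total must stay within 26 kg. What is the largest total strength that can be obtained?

Take 4×G and 1×C: weight 25 ≤ 26, strength 4·7 + 1·6 = 34.
G has the best ratio (7/4) and is taken to its limit of 4; remaining capacity is filled optimally with the others.

34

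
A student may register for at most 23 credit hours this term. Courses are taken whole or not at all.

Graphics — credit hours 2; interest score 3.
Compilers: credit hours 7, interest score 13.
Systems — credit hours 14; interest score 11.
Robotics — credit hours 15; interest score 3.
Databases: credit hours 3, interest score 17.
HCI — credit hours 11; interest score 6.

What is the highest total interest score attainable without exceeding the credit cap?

Allowing fractional choices, the relaxed optimum would be about 41.6, but courses are indivisible.
Graphics + Compilers + Databases + HCI: credit hours 2 + 7 + 3 + 11 = 23 ≤ 23, interest score 3 + 13 + 17 + 6 = 39.
Compilers + Databases + HCI: credit hours 7 + 3 + 11 = 21 ≤ 23, interest score 13 + 17 + 6 = 36.
Graphics + Compilers + Databases: credit hours 2 + 7 + 3 = 12 ≤ 23, interest score 3 + 13 + 17 = 33.
Best is Graphics, Compilers, Databases, and HCI with total interest score 39.

39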